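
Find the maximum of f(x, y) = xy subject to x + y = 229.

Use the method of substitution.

Substitute y = 229 - x into f(x,y) = xy:
g(x) = x(229 - x) = 229x - x^2
g'(x) = 229 - 2x = 0  =>  x = 229/2
y = 229 - 229/2 = 229/2
Maximum value = (229/2) * (229/2) = 52441/4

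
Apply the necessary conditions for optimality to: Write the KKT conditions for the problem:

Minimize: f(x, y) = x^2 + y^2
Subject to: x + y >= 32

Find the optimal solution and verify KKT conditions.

KKT conditions for min x^2 + y^2 s.t. x + y >= 32:
Stationarity: 2x = mu, 2y = mu
So x = y = mu/2.
Complementary slackness: mu*(x + y - 32) = 0
Primal feasibility: x + y >= 32; dual feasibility: mu >= 0
If mu = 0 then x = y = 0, but 0 + 0 < 32 is infeasible, so the constraint is active.
Constraint active: x + y = 2*(mu/2) = 32 => mu = 32
x = y = 16, f = 512
Verify: stationarity 2*16 = 32 = mu; primal 16 + 16 = 32 >= 32; dual mu = 32 >= 0; complementary slackness 32*(32 - 32) = 0. All KKT conditions hold.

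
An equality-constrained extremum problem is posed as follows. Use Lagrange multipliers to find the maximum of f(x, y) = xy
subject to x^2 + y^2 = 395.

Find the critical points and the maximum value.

Lagrange conditions: y = 2*lambda*x and x = 2*lambda*y
If x = 0 then y = 0, violating the constraint, so x, y != 0.
Dividing: y/x = x/y => x^2 = y^2 => y = x or y = -x
Constraint: 2x^2 = 395 => x^2 = 395/2 => x = +/-sqrt(395/2)
Critical points: (sqrt(395/2), sqrt(395/2)), (-sqrt(395/2), -sqrt(395/2)), (sqrt(395/2), -sqrt(395/2)), (-sqrt(395/2), sqrt(395/2))
  y = x:  xy = x^2 = 395/2  at (sqrt(395/2), sqrt(395/2)) and (-sqrt(395/2), -sqrt(395/2))
  y = -x: xy = -x^2 = -395/2 at (sqrt(395/2), -sqrt(395/2)) and (-sqrt(395/2), sqrt(395/2))
Maximum xy = 395/2 at (sqrt(395/2), sqrt(395/2)) and (-sqrt(395/2), -sqrt(395/2))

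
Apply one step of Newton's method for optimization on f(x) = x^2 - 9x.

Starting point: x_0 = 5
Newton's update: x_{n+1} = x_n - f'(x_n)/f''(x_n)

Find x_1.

f(x) = x^2 - 9x
f'(x) = 2x + (-9), f''(x) = 2
Newton step: x_1 = x_0 - f'(x_0)/f''(x_0)
f'(5) = 1
x_1 = 5 - 1/2 = 9/2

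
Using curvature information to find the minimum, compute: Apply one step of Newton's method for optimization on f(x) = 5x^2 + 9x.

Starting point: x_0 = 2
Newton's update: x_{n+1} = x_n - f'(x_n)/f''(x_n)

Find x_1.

f(x) = 5x^2 + 9x
f'(x) = 10x + (9), f''(x) = 10
Newton step: x_1 = x_0 - f'(x_0)/f''(x_0)
f'(2) = 29
x_1 = 2 - 29/10 = -9/10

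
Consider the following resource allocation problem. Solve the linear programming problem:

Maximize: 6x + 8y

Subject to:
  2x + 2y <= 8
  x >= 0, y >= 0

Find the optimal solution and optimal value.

The feasible region has vertices at [(0, 0), (4, 0), (0, 4)].
Checking objective 6x + 8y at each vertex:
  (0, 0): 6*0 + 8*0 = 0
  (4, 0): 6*4 + 8*0 = 24
  (0, 4): 6*0 + 8*4 = 32
Maximum is 32 at (0, 4).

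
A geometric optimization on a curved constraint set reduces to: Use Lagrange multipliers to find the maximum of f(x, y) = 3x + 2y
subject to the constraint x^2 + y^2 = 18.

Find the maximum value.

Set up Lagrange conditions: grad f = lambda * grad g
  3 = 2*lambda*x
  2 = 2*lambda*y
From these: x/y = 3/2, so x = 3t, y = 2t for some t.
Substitute into constraint: (3t)^2 + (2t)^2 = 18
  t^2 * 13 = 18
  t = sqrt(18/13)
Maximum = 3*x + 2*y = (3^2 + 2^2)*t = 13 * sqrt(18/13) = sqrt(234)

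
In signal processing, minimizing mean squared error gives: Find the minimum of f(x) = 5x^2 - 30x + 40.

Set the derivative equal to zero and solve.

f(x) = 5x^2 - 30x + 40
f'(x) = 10x + (-30) = 0
x = 30/10 = 3
f(3) = -5
Since f''(x) = 10 > 0, this is a minimum.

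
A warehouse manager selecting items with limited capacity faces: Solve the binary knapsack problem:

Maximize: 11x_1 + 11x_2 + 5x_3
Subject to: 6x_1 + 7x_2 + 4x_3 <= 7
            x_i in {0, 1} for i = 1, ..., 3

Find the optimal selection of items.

Items: item 1 (v=11, w=6), item 2 (v=11, w=7), item 3 (v=5, w=4)
Capacity: 7
Checking all 8 subsets (w = total weight, v = total value):
  {}: w = 0, v = 0
  {1}: w = 6, v = 11
  {2}: w = 7, v = 11
  {3}: w = 4, v = 5
  {1, 2}: w = 13 > 7, infeasible
  {1, 3}: w = 10 > 7, infeasible
  {2, 3}: w = 11 > 7, infeasible
  {1, 2, 3}: w = 17 > 7, infeasible
Best feasible subset: items [1]
(The same value 11 is also attained by {2}.)
Total weight: 6 <= 7, total value: 11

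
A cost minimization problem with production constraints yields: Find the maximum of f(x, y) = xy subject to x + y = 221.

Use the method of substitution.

Substitute y = 221 - x into f(x,y) = xy:
g(x) = x(221 - x) = 221x - x^2
g'(x) = 221 - 2x = 0  =>  x = 221/2
y = 221 - 221/2 = 221/2
Maximum value = (221/2) * (221/2) = 48841/4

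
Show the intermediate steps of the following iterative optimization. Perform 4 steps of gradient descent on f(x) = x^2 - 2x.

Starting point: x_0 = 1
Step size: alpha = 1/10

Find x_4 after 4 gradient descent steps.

f(x) = x^2 - 2x, f'(x) = 2x + (-2)
Step 1: f'(1) = 0, x_1 = 1 - 1/10 * 0 = 1
Step 2: f'(1) = 0, x_2 = 1 - 1/10 * 0 = 1
Step 3: f'(1) = 0, x_3 = 1 - 1/10 * 0 = 1
Step 4: f'(1) = 0, x_4 = 1 - 1/10 * 0 = 1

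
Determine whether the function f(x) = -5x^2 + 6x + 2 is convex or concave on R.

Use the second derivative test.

f(x) = -5x^2 + 6x + 2
f'(x) = -10x + 6
f''(x) = -10
Since f''(x) = -10 < 0 for all x, f is concave on R.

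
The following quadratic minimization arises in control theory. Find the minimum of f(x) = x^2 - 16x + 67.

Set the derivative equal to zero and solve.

f(x) = x^2 - 16x + 67
f'(x) = 2x + (-16) = 0
x = 16/2 = 8
f(8) = 3
Since f''(x) = 2 > 0, this is a minimum.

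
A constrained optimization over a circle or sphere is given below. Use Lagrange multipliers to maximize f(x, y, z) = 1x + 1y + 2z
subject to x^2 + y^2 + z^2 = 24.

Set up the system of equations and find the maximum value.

Lagrange conditions: 1 = 2*lambda*x, 1 = 2*lambda*y, 2 = 2*lambda*z
So x:1 = y:1 = z:2, i.e. x = 1t, y = 1t, z = 2t
Constraint: t^2*(1^2 + 1^2 + 2^2) = 24
  t^2 * 6 = 24  =>  t = sqrt(4)
Maximum = 1*1t + 1*1t + 2*2t = 6*sqrt(4) = 12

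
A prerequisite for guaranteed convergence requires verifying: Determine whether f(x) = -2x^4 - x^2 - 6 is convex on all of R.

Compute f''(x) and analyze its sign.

f(x) = -2x^4 - x^2 - 6
f'(x) = -8x^3 + -2x
f''(x) = -24x^2 + -2
f''(x) = -24x^2 + -2 <= -2 < 0 for all x
Therefore, f is concave on R.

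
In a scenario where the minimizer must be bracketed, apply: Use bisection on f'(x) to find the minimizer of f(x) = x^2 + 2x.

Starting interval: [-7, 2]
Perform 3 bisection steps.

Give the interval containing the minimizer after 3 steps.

Finding critical point of f(x) = x^2 + 2x using bisection on f'(x) = 2x + 2.
f'(x) = 0 when x = -1.
Starting interval: [-7, 2]
Step 1: mid = -5/2, f'(mid) = -3, new interval = [-5/2, 2]
Step 2: mid = -1/4, f'(mid) = 3/2, new interval = [-5/2, -1/4]
Step 3: mid = -11/8, f'(mid) = -3/4, new interval = [-11/8, -1/4]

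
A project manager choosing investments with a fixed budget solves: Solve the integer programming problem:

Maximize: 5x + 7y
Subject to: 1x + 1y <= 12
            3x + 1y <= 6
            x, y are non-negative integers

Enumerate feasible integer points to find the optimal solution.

Constraint 1: 1x + 1y <= 12
Constraint 2: 3x + 1y <= 6
Feasible x range (need y >= 0): 0 <= x <= min(12/1, 6/3) => x in {0, ..., 2}.
Enumerate feasible integer points row by row (the coefficient of y is 7 > 0, so for each x the largest feasible y gives the best value):
  x = 0: y <= min((12 - 1*0)/1, (6 - 3*0)/1) => y in {0, ..., 6}; best 5*0 + 7*6 = 42
  x = 1: y <= min((12 - 1*1)/1, (6 - 3*1)/1) => y in {0, ..., 3}; best 5*1 + 7*3 = 26
  x = 2: y <= min((12 - 1*2)/1, (6 - 3*2)/1) => y in {0}; best 5*2 + 7*0 = 10
The maximum 5x + 7y = 42 is achieved at x = 0, y = 6.
Check: 1*0 + 1*6 = 6 <= 12 and 3*0 + 1*6 = 6 <= 6.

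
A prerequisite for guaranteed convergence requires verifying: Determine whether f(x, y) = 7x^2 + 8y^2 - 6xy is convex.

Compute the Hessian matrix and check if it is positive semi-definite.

f(x,y) = 7x^2 + 8y^2 - 6xy
Hessian H = [[14, -6], [-6, 16]]
trace(H) = 30, det(H) = 188
Eigenvalues: (30 +/- sqrt(148)) / 2 = 21.08, 8.917
Since both eigenvalues > 0, f is convex.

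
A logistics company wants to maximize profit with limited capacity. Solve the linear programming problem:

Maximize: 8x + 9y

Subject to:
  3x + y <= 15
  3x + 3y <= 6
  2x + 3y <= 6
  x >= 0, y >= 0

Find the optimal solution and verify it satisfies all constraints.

Feasible vertices: (0, 0), (0, 2), (2, 0)
Objective 8x + 9y at each vertex:
  (0, 0): 0
  (0, 2): 18
  (2, 0): 16
Maximum is 18 at (0, 2).
Verify constraints at (x, y) = (0, 2):
  3*0 + 1*2 = 2 <= 15
  3*0 + 3*2 = 6 <= 6 (active)
  2*0 + 3*2 = 6 <= 6 (active)
  x = 0 >= 0, y = 2 >= 0. All constraints satisfied.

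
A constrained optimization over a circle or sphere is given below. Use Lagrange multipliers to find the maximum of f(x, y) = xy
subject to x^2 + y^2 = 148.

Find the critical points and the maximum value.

Lagrange conditions: y = 2*lambda*x and x = 2*lambda*y
If x = 0 then y = 0, violating the constraint, so x, y != 0.
Dividing: y/x = x/y => x^2 = y^2 => y = x or y = -x
Constraint: 2x^2 = 148 => x^2 = 74 => x = +/-sqrt(74)
Critical points: (sqrt(74), sqrt(74)), (-sqrt(74), -sqrt(74)), (sqrt(74), -sqrt(74)), (-sqrt(74), sqrt(74))
  y = x:  xy = x^2 = 74  at (sqrt(74), sqrt(74)) and (-sqrt(74), -sqrt(74))
  y = -x: xy = -x^2 = -74 at (sqrt(74), -sqrt(74)) and (-sqrt(74), sqrt(74))
Maximum xy = 74 at (sqrt(74), sqrt(74)) and (-sqrt(74), -sqrt(74))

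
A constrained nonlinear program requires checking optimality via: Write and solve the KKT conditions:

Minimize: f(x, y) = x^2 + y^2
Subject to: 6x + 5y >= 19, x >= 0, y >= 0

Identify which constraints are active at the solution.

KKT conditions for min x^2 + y^2 s.t. 6x + 5y >= 19, x >= 0, y >= 0:
Stationarity: 2x = mu*6 + mu_x, 2y = mu*5 + mu_y, with mu, mu_x, mu_y >= 0
Complementary slackness: mu*(6x + 5y - 19) = 0, mu_x*x = 0, mu_y*y = 0
(0, 0) is infeasible (6*0 + 5*0 < 19), so if mu = 0 stationarity would force x = mu_x/2 >= 0, y = mu_y/2 >= 0 with mu_x*x = mu_y*y = 0, i.e. x = y = 0: contradiction. Hence mu > 0 and 6x + 5y = 19 is active.
Try x > 0, y > 0 (so mu_x = mu_y = 0): x = 6*mu/2, y = 5*mu/2
Substitute: 6*(6*mu/2) + 5*(5*mu/2) = 19
  mu*61/2 = 19 => mu = 38/61
x* = 114/61 > 0, y* = 95/61 > 0, consistent with mu_x = mu_y = 0.
f is convex and the constraints are linear, so this KKT point is the global minimum.
f* = 361/61
Active constraints: 6x + 5y >= 19 (holds with equality, mu = 38/61 > 0); x >= 0 and y >= 0 are inactive (mu_x = mu_y = 0).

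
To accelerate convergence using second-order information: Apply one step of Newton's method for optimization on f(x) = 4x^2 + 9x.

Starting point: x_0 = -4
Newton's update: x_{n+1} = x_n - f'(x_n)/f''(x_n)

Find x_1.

f(x) = 4x^2 + 9x
f'(x) = 8x + (9), f''(x) = 8
Newton step: x_1 = x_0 - f'(x_0)/f''(x_0)
f'(-4) = -23
x_1 = -4 - -23/8 = -9/8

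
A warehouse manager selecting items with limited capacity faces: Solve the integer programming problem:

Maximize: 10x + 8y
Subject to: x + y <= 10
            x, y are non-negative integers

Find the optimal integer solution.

Objective: 10x + 8y, constraint: x + y <= 10
Coefficient of x is 10 >= coefficient of y is 8, so allocate the entire budget to x.
Optimal: x = 10, y = 0, value = 100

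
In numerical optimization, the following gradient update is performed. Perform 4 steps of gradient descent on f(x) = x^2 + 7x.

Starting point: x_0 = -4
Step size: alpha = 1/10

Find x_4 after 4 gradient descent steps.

f(x) = x^2 + 7x, f'(x) = 2x + (7)
Step 1: f'(-4) = -1, x_1 = -4 - 1/10 * -1 = -39/10
Step 2: f'(-39/10) = -4/5, x_2 = -39/10 - 1/10 * -4/5 = -191/50
Step 3: f'(-191/50) = -16/25, x_3 = -191/50 - 1/10 * -16/25 = -939/250
Step 4: f'(-939/250) = -64/125, x_4 = -939/250 - 1/10 * -64/125 = -4631/1250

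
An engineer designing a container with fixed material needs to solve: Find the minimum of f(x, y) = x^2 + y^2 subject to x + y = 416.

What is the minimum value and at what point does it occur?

Substitute y = 416 - x into f(x,y) = x^2 + y^2:
g(x) = x^2 + (416 - x)^2 = 2x^2 - 832x + 173056
g'(x) = 4x - 832 = 0  =>  x = 208
y = 416 - 208 = 208
Minimum value = 208^2 + 208^2 = 86528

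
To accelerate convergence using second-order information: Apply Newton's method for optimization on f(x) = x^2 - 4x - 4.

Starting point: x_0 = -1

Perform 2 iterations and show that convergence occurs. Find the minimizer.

f(x) = x^2 - 4x - 4, f'(x) = 2x + (-4), f''(x) = 2
Step 1: f'(-1) = -6, x_1 = -1 - -6/2 = 2
Step 2: f'(2) = 0, x_2 = 2 (converged)
Newton's method converges in 1 step for quadratics.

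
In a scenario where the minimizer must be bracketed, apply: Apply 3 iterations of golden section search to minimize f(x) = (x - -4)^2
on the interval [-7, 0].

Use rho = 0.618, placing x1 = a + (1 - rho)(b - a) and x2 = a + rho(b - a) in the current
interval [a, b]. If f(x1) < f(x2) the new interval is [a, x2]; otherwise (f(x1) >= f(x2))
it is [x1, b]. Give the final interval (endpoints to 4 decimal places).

Golden section search for min of f(x) = (x - -4)^2 on [-7, 0].
Each step: x1 = a + (1 - rho)(b - a), x2 = a + rho(b - a); if f(x1) < f(x2) keep [a, x2], otherwise keep [x1, b].
Step 1: [-7.0000, 0.0000], x1=-4.3260 (f=0.1063), x2=-2.6740 (f=1.7583); f(x1) < f(x2) => keep [-7.0000, -2.6740]
Step 2: [-7.0000, -2.6740], x1=-5.3475 (f=1.8157), x2=-4.3265 (f=0.1066); f(x1) > f(x2) => keep [-5.3475, -2.6740]
Step 3: [-5.3475, -2.6740], x1=-4.3262 (f=0.1064), x2=-3.6953 (f=0.0929); f(x1) > f(x2) => keep [-4.3262, -2.6740]
Final interval: [-4.3262, -2.6740]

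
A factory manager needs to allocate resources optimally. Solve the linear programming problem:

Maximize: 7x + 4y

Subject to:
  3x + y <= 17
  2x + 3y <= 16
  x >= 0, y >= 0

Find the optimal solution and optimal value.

Feasible vertices: (0, 0), (0, 16/3), (5, 2), (17/3, 0)
Objective 7x + 4y at each:
  (0, 0): 0
  (0, 16/3): 64/3
  (5, 2): 43
  (17/3, 0): 119/3
Maximum is 43 at (5, 2).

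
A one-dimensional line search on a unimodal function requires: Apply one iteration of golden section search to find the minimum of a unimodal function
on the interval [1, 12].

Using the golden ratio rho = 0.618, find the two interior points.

Golden section search on [1, 12].
Golden ratio rho = 0.618 (approx).
Interior points:
  x_1 = 1 + (1-0.618)*11 = 5.2020
  x_2 = 1 + 0.618*11 = 7.7980
Compare f(x_1) and f(x_2) to determine which subinterval to keep.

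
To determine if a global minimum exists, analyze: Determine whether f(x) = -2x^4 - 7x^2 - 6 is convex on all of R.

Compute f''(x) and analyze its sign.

f(x) = -2x^4 - 7x^2 - 6
f'(x) = -8x^3 + -14x
f''(x) = -24x^2 + -14
f''(x) = -24x^2 + -14 <= -14 < 0 for all x
Therefore, f is concave on R.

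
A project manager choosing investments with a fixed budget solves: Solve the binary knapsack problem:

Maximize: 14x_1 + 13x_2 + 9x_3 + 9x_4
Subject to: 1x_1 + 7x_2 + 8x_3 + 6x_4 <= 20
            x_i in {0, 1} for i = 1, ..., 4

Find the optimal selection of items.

Items: item 1 (v=14, w=1), item 2 (v=13, w=7), item 3 (v=9, w=8), item 4 (v=9, w=6)
Capacity: 20
Checking all 16 subsets (w = total weight, v = total value):
  {}: w = 0, v = 0
  {1}: w = 1, v = 14
  {2}: w = 7, v = 13
  {3}: w = 8, v = 9
  {4}: w = 6, v = 9
  {1, 2}: w = 8, v = 27
  {1, 3}: w = 9, v = 23
  {1, 4}: w = 7, v = 23
  {2, 3}: w = 15, v = 22
  {2, 4}: w = 13, v = 22
  {3, 4}: w = 14, v = 18
  {1, 2, 3}: w = 16, v = 36
  {1, 2, 4}: w = 14, v = 36
  {1, 3, 4}: w = 15, v = 32
  {2, 3, 4}: w = 21 > 20, infeasible
  {1, 2, 3, 4}: w = 22 > 20, infeasible
Best feasible subset: items [1, 2, 3]
(The same value 36 is also attained by {1, 2, 4}.)
Total weight: 16 <= 20, total value: 36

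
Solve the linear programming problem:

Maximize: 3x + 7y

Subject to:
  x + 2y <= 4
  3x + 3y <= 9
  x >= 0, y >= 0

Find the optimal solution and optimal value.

Feasible vertices: (0, 0), (0, 2), (2, 1), (3, 0)
Objective 3x + 7y at each:
  (0, 0): 0
  (0, 2): 14
  (2, 1): 13
  (3, 0): 9
Maximum is 14 at (0, 2).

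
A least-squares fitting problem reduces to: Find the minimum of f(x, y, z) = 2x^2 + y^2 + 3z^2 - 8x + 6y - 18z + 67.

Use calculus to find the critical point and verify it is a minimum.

f(x,y,z) = 2x^2 + y^2 + 3z^2 - 8x + 6y - 18z + 67
df/dx = 4x + (-8) = 0 => x = 2
df/dy = 2y + (6) = 0 => y = -3
df/dz = 6z + (-18) = 0 => z = 3
f(2,-3,3) = 2*(2)^2 + 1*(-3)^2 + 3*(3)^2 + -8*(2) + 6*(-3) + -18*(3) + 67 = 23
Hessian is diagonal with entries 4, 2, 6 > 0, confirmed minimum.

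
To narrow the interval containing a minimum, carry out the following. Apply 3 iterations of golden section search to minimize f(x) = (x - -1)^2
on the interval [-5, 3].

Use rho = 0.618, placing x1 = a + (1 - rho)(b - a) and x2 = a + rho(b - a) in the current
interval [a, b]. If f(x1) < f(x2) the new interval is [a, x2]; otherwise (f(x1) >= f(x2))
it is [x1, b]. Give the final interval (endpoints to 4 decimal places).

Golden section search for min of f(x) = (x - -1)^2 on [-5, 3].
Each step: x1 = a + (1 - rho)(b - a), x2 = a + rho(b - a); if f(x1) < f(x2) keep [a, x2], otherwise keep [x1, b].
Step 1: [-5.0000, 3.0000], x1=-1.9440 (f=0.8911), x2=-0.0560 (f=0.8911); f(x1) = f(x2) (tie, not '<') => keep [-1.9440, 3.0000]
Step 2: [-1.9440, 3.0000], x1=-0.0554 (f=0.8923), x2=1.1114 (f=4.4580); f(x1) < f(x2) => keep [-1.9440, 1.1114]
Step 3: [-1.9440, 1.1114], x1=-0.7768 (f=0.0498), x2=-0.0558 (f=0.8916); f(x1) < f(x2) => keep [-1.9440, -0.0558]
Final interval: [-1.9440, -0.0558]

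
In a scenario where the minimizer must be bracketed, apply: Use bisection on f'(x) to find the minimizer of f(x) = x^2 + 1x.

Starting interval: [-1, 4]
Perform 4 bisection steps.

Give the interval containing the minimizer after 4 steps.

Finding critical point of f(x) = x^2 + 1x using bisection on f'(x) = 2x + 1.
f'(x) = 0 when x = -1/2.
Starting interval: [-1, 4]
Step 1: mid = 3/2, f'(mid) = 4, new interval = [-1, 3/2]
Step 2: mid = 1/4, f'(mid) = 3/2, new interval = [-1, 1/4]
Step 3: mid = -3/8, f'(mid) = 1/4, new interval = [-1, -3/8]
Step 4: mid = -11/16, f'(mid) = -3/8, new interval = [-11/16, -3/8]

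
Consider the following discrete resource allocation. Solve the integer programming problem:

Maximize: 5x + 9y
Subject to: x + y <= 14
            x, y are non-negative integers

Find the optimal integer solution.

Objective: 5x + 9y, constraint: x + y <= 14
Coefficient of y is 9 > coefficient of x is 5, so allocate the entire budget to y.
Optimal: x = 0, y = 14, value = 126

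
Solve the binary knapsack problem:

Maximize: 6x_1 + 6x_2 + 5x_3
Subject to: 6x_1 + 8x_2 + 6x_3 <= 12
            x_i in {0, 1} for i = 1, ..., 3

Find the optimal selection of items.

Items: item 1 (v=6, w=6), item 2 (v=6, w=8), item 3 (v=5, w=6)
Capacity: 12
Checking all 8 subsets (w = total weight, v = total value):
  {}: w = 0, v = 0
  {1}: w = 6, v = 6
  {2}: w = 8, v = 6
  {3}: w = 6, v = 5
  {1, 2}: w = 14 > 12, infeasible
  {1, 3}: w = 12, v = 11
  {2, 3}: w = 14 > 12, infeasible
  {1, 2, 3}: w = 20 > 12, infeasible
Best feasible subset: items [1, 3]
Total weight: 12 <= 12, total value: 11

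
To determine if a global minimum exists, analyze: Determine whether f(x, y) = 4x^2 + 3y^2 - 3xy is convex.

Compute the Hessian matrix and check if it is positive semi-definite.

f(x,y) = 4x^2 + 3y^2 - 3xy
Hessian H = [[8, -3], [-3, 6]]
trace(H) = 14, det(H) = 39
Eigenvalues: (14 +/- sqrt(40)) / 2 = 10.16, 3.838
Since both eigenvalues > 0, f is convex.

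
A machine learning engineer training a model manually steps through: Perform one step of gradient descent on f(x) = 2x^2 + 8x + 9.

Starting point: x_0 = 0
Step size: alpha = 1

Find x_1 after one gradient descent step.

f(x) = 2x^2 + 8x + 9
f'(x) = 4x + 8
f'(0) = 4*0 + (8) = 8
x_1 = x_0 - alpha * f'(x_0) = 0 - 1 * 8 = -8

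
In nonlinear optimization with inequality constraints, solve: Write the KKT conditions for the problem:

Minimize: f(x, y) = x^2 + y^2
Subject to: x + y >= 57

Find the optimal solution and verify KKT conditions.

KKT conditions for min x^2 + y^2 s.t. x + y >= 57:
Stationarity: 2x = mu, 2y = mu
So x = y = mu/2.
Complementary slackness: mu*(x + y - 57) = 0
Primal feasibility: x + y >= 57; dual feasibility: mu >= 0
If mu = 0 then x = y = 0, but 0 + 0 < 57 is infeasible, so the constraint is active.
Constraint active: x + y = 2*(mu/2) = 57 => mu = 57
x = y = 57/2, f = 3249/2
Verify: stationarity 2*(57/2) = 57 = mu; primal 57/2 + 57/2 = 57 >= 57; dual mu = 57 >= 0; complementary slackness 57*(57 - 57) = 0. All KKT conditions hold.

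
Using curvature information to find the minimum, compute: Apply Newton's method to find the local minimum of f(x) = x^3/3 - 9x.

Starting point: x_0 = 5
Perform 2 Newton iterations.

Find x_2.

f(x) = x^3/3 - 9x
f'(x) = x^2 - 9, f''(x) = 2x
Newton update: x_{n+1} = x_n - (x_n^2 - 9)/(2*x_n)
Step 1: x_0 = 5, f'=16, f''=10, x_1 = 17/5
Step 2: x_1 = 17/5, f'=64/25, f''=34/5, x_2 = 257/85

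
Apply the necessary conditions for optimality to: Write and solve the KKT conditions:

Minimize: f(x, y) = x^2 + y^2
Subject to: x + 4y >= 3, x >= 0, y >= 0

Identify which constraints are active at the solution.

KKT conditions for min x^2 + y^2 s.t. 1x + 4y >= 3, x >= 0, y >= 0:
Stationarity: 2x = mu*1 + mu_x, 2y = mu*4 + mu_y, with mu, mu_x, mu_y >= 0
Complementary slackness: mu*(x + 4y - 3) = 0, mu_x*x = 0, mu_y*y = 0
(0, 0) is infeasible (1*0 + 4*0 < 3), so if mu = 0 stationarity would force x = mu_x/2 >= 0, y = mu_y/2 >= 0 with mu_x*x = mu_y*y = 0, i.e. x = y = 0: contradiction. Hence mu > 0 and x + 4y = 3 is active.
Try x > 0, y > 0 (so mu_x = mu_y = 0): x = 1*mu/2, y = 4*mu/2
Substitute: 1*(1*mu/2) + 4*(4*mu/2) = 3
  mu*17/2 = 3 => mu = 6/17
x* = 3/17 > 0, y* = 12/17 > 0, consistent with mu_x = mu_y = 0.
f is convex and the constraints are linear, so this KKT point is the global minimum.
f* = 9/17
Active constraints: x + 4y >= 3 (holds with equality, mu = 6/17 > 0); x >= 0 and y >= 0 are inactive (mu_x = mu_y = 0).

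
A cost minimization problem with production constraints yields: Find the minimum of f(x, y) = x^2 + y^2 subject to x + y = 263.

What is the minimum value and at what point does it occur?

Substitute y = 263 - x into f(x,y) = x^2 + y^2:
g(x) = x^2 + (263 - x)^2 = 2x^2 - 526x + 69169
g'(x) = 4x - 526 = 0  =>  x = 263/2
y = 263 - 263/2 = 263/2
Minimum value = (263/2)^2 + (263/2)^2 = 69169/2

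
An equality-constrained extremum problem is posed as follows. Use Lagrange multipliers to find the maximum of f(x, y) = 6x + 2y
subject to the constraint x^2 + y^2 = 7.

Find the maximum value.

Set up Lagrange conditions: grad f = lambda * grad g
  6 = 2*lambda*x
  2 = 2*lambda*y
From these: x/y = 6/2, so x = 6t, y = 2t for some t.
Substitute into constraint: (6t)^2 + (2t)^2 = 7
  t^2 * 40 = 7
  t = sqrt(7/40)
Maximum = 6*x + 2*y = (6^2 + 2^2)*t = 40 * sqrt(7/40) = sqrt(280)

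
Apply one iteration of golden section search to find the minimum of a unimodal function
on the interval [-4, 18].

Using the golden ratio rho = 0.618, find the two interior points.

Golden section search on [-4, 18].
Golden ratio rho = 0.618 (approx).
Interior points:
  x_1 = -4 + (1-0.618)*22 = 4.4040
  x_2 = -4 + 0.618*22 = 9.5960
Compare f(x_1) and f(x_2) to determine which subinterval to keep.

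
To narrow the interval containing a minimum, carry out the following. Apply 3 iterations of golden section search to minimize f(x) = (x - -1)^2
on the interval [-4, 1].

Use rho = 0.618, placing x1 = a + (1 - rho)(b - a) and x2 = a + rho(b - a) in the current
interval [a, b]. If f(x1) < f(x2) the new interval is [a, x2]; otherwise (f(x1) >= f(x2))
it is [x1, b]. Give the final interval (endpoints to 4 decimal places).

Golden section search for min of f(x) = (x - -1)^2 on [-4, 1].
Each step: x1 = a + (1 - rho)(b - a), x2 = a + rho(b - a); if f(x1) < f(x2) keep [a, x2], otherwise keep [x1, b].
Step 1: [-4.0000, 1.0000], x1=-2.0900 (f=1.1881), x2=-0.9100 (f=0.0081); f(x1) > f(x2) => keep [-2.0900, 1.0000]
Step 2: [-2.0900, 1.0000], x1=-0.9096 (f=0.0082), x2=-0.1804 (f=0.6718); f(x1) < f(x2) => keep [-2.0900, -0.1804]
Step 3: [-2.0900, -0.1804], x1=-1.3605 (f=0.1300), x2=-0.9099 (f=0.0081); f(x1) > f(x2) => keep [-1.3605, -0.1804]
Final interval: [-1.3605, -0.1804]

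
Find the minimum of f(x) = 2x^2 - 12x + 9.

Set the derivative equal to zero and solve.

f(x) = 2x^2 - 12x + 9
f'(x) = 4x + (-12) = 0
x = 12/4 = 3
f(3) = -9
Since f''(x) = 4 > 0, this is a minimum.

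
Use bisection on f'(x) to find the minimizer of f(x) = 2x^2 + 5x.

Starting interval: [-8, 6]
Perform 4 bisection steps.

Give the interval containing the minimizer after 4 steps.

Finding critical point of f(x) = 2x^2 + 5x using bisection on f'(x) = 4x + 5.
f'(x) = 0 when x = -5/4.
Starting interval: [-8, 6]
Step 1: mid = -1, f'(mid) = 1, new interval = [-8, -1]
Step 2: mid = -9/2, f'(mid) = -13, new interval = [-9/2, -1]
Step 3: mid = -11/4, f'(mid) = -6, new interval = [-11/4, -1]
Step 4: mid = -15/8, f'(mid) = -5/2, new interval = [-15/8, -1]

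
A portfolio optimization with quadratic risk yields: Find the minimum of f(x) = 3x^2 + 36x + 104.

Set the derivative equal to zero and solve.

f(x) = 3x^2 + 36x + 104
f'(x) = 6x + (36) = 0
x = -36/6 = -6
f(-6) = -4
Since f''(x) = 6 > 0, this is a minimum.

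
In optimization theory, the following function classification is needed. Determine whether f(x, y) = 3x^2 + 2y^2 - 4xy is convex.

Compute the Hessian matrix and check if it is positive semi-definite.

f(x,y) = 3x^2 + 2y^2 - 4xy
Hessian H = [[6, -4], [-4, 4]]
trace(H) = 10, det(H) = 8
Eigenvalues: (10 +/- sqrt(68)) / 2 = 9.123, 0.8769
Since both eigenvalues > 0, f is convex.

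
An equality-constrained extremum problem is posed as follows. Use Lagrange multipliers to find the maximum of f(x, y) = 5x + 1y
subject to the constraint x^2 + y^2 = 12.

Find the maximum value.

Set up Lagrange conditions: grad f = lambda * grad g
  5 = 2*lambda*x
  1 = 2*lambda*y
From these: x/y = 5/1, so x = 5t, y = 1t for some t.
Substitute into constraint: (5t)^2 + (1t)^2 = 12
  t^2 * 26 = 12
  t = sqrt(12/26)
Maximum = 5*x + 1*y = (5^2 + 1^2)*t = 26 * sqrt(12/26) = sqrt(312)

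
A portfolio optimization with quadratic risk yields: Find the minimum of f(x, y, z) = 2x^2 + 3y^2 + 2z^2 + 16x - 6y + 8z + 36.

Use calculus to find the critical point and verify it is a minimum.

f(x,y,z) = 2x^2 + 3y^2 + 2z^2 + 16x - 6y + 8z + 36
df/dx = 4x + (16) = 0 => x = -4
df/dy = 6y + (-6) = 0 => y = 1
df/dz = 4z + (8) = 0 => z = -2
f(-4,1,-2) = 2*(-4)^2 + 3*(1)^2 + 2*(-2)^2 + 16*(-4) + -6*(1) + 8*(-2) + 36 = -7
Hessian is diagonal with entries 4, 6, 4 > 0, confirmed minimum.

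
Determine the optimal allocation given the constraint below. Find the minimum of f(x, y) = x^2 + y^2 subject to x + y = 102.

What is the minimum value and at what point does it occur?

Substitute y = 102 - x into f(x,y) = x^2 + y^2:
g(x) = x^2 + (102 - x)^2 = 2x^2 - 204x + 10404
g'(x) = 4x - 204 = 0  =>  x = 51
y = 102 - 51 = 51
Minimum value = 51^2 + 51^2 = 5202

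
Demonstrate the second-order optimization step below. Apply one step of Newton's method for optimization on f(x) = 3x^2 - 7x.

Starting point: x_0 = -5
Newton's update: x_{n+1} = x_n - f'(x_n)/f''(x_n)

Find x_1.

f(x) = 3x^2 - 7x
f'(x) = 6x + (-7), f''(x) = 6
Newton step: x_1 = x_0 - f'(x_0)/f''(x_0)
f'(-5) = -37
x_1 = -5 - -37/6 = 7/6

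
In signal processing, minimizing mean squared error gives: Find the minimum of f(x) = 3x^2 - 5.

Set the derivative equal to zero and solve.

f(x) = 3x^2 - 5
f'(x) = 6x + (0) = 0
x = 0/6 = 0
f(0) = -5
Since f''(x) = 6 > 0, this is a minimum.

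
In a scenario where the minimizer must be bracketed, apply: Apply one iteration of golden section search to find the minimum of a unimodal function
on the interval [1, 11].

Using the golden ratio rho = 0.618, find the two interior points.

Golden section search on [1, 11].
Golden ratio rho = 0.618 (approx).
Interior points:
  x_1 = 1 + (1-0.618)*10 = 4.8200
  x_2 = 1 + 0.618*10 = 7.1800
Compare f(x_1) and f(x_2) to determine which subinterval to keep.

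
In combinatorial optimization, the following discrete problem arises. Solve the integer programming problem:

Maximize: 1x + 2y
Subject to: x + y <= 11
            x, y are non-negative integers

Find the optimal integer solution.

Objective: 1x + 2y, constraint: x + y <= 11
Coefficient of y is 2 > coefficient of x is 1, so allocate the entire budget to y.
Optimal: x = 0, y = 11, value = 22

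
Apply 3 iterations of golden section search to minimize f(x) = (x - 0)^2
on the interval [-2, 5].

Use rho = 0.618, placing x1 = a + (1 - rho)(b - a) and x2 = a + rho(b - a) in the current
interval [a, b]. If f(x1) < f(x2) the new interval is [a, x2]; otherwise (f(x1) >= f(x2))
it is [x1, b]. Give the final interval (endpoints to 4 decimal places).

Golden section search for min of f(x) = (x - 0)^2 on [-2, 5].
Each step: x1 = a + (1 - rho)(b - a), x2 = a + rho(b - a); if f(x1) < f(x2) keep [a, x2], otherwise keep [x1, b].
Step 1: [-2.0000, 5.0000], x1=0.6740 (f=0.4543), x2=2.3260 (f=5.4103); f(x1) < f(x2) => keep [-2.0000, 2.3260]
Step 2: [-2.0000, 2.3260], x1=-0.3475 (f=0.1207), x2=0.6735 (f=0.4536); f(x1) < f(x2) => keep [-2.0000, 0.6735]
Step 3: [-2.0000, 0.6735], x1=-0.9787 (f=0.9579), x2=-0.3478 (f=0.1210); f(x1) > f(x2) => keep [-0.9787, 0.6735]
Final interval: [-0.9787, 0.6735]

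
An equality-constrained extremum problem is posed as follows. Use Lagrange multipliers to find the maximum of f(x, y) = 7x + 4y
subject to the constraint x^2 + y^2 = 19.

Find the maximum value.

Set up Lagrange conditions: grad f = lambda * grad g
  7 = 2*lambda*x
  4 = 2*lambda*y
From these: x/y = 7/4, so x = 7t, y = 4t for some t.
Substitute into constraint: (7t)^2 + (4t)^2 = 19
  t^2 * 65 = 19
  t = sqrt(19/65)
Maximum = 7*x + 4*y = (7^2 + 4^2)*t = 65 * sqrt(19/65) = sqrt(1235)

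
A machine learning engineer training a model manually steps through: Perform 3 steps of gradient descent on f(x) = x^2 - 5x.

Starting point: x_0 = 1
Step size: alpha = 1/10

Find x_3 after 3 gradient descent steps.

f(x) = x^2 - 5x, f'(x) = 2x + (-5)
Step 1: f'(1) = -3, x_1 = 1 - 1/10 * -3 = 13/10
Step 2: f'(13/10) = -12/5, x_2 = 13/10 - 1/10 * -12/5 = 77/50
Step 3: f'(77/50) = -48/25, x_3 = 77/50 - 1/10 * -48/25 = 433/250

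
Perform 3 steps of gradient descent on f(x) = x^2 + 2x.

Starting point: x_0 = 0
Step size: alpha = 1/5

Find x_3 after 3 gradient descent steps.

f(x) = x^2 + 2x, f'(x) = 2x + (2)
Step 1: f'(0) = 2, x_1 = 0 - 1/5 * 2 = -2/5
Step 2: f'(-2/5) = 6/5, x_2 = -2/5 - 1/5 * 6/5 = -16/25
Step 3: f'(-16/25) = 18/25, x_3 = -16/25 - 1/5 * 18/25 = -98/125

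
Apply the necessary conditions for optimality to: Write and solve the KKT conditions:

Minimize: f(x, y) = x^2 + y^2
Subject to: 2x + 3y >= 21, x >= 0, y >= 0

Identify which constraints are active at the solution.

KKT conditions for min x^2 + y^2 s.t. 2x + 3y >= 21, x >= 0, y >= 0:
Stationarity: 2x = mu*2 + mu_x, 2y = mu*3 + mu_y, with mu, mu_x, mu_y >= 0
Complementary slackness: mu*(2x + 3y - 21) = 0, mu_x*x = 0, mu_y*y = 0
(0, 0) is infeasible (2*0 + 3*0 < 21), so if mu = 0 stationarity would force x = mu_x/2 >= 0, y = mu_y/2 >= 0 with mu_x*x = mu_y*y = 0, i.e. x = y = 0: contradiction. Hence mu > 0 and 2x + 3y = 21 is active.
Try x > 0, y > 0 (so mu_x = mu_y = 0): x = 2*mu/2, y = 3*mu/2
Substitute: 2*(2*mu/2) + 3*(3*mu/2) = 21
  mu*13/2 = 21 => mu = 42/13
x* = 42/13 > 0, y* = 63/13 > 0, consistent with mu_x = mu_y = 0.
f is convex and the constraints are linear, so this KKT point is the global minimum.
f* = 441/13
Active constraints: 2x + 3y >= 21 (holds with equality, mu = 42/13 > 0); x >= 0 and y >= 0 are inactive (mu_x = mu_y = 0).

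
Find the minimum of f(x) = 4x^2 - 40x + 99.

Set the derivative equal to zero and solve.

f(x) = 4x^2 - 40x + 99
f'(x) = 8x + (-40) = 0
x = 40/8 = 5
f(5) = -1
Since f''(x) = 8 > 0, this is a minimum.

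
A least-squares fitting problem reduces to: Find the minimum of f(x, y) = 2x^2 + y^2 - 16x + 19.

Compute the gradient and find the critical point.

f(x,y) = 2x^2 + y^2 - 16x + 19
df/dx = 4x + (-16) = 0  =>  x = 4
df/dy = 2y + (0) = 0  =>  y = 0
f(4, 0) = 2*(4)^2 + 1*(0)^2 + -16*(4) + 19 = -13
Hessian is diagonal with entries 4, 2 > 0, so this is a minimum.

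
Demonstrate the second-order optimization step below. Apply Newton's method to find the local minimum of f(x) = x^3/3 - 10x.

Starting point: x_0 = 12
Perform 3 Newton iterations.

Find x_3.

f(x) = x^3/3 - 10x
f'(x) = x^2 - 10, f''(x) = 2x
Newton update: x_{n+1} = x_n - (x_n^2 - 10)/(2*x_n)
Step 1: x_0 = 12, f'=134, f''=24, x_1 = 77/12
Step 2: x_1 = 77/12, f'=4489/144, f''=77/6, x_2 = 7369/1848
Step 3: x_2 = 7369/1848, f'=20151121/3415104, f''=7369/924, x_3 = 88453201/27235824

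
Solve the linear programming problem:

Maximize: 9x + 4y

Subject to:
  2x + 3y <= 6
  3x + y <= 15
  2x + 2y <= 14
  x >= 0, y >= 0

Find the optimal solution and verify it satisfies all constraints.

Feasible vertices: (0, 0), (0, 2), (3, 0)
Objective 9x + 4y at each vertex:
  (0, 0): 0
  (0, 2): 8
  (3, 0): 27
Maximum is 27 at (3, 0).
Verify constraints at (x, y) = (3, 0):
  2*3 + 3*0 = 6 <= 6 (active)
  3*3 + 1*0 = 9 <= 15
  2*3 + 2*0 = 6 <= 14
  x = 3 >= 0, y = 0 >= 0. All constraints satisfied.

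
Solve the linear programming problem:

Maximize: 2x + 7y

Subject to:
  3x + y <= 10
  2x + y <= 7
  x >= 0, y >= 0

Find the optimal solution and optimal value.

Feasible vertices: (0, 0), (0, 7), (3, 1), (10/3, 0)
Objective 2x + 7y at each:
  (0, 0): 0
  (0, 7): 49
  (3, 1): 13
  (10/3, 0): 20/3
Maximum is 49 at (0, 7).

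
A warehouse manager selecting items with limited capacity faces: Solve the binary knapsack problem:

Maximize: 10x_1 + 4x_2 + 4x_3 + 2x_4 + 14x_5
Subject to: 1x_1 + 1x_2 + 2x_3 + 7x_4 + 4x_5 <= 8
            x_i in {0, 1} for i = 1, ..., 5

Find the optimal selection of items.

Items: item 1 (v=10, w=1), item 2 (v=4, w=1), item 3 (v=4, w=2), item 4 (v=2, w=7), item 5 (v=14, w=4)
Capacity: 8
Checking all 32 subsets (w = total weight, v = total value):
  {}: w = 0, v = 0
  {1}: w = 1, v = 10
  {2}: w = 1, v = 4
  {3}: w = 2, v = 4
  {4}: w = 7, v = 2
  {5}: w = 4, v = 14
  {1, 2}: w = 2, v = 14
  {1, 3}: w = 3, v = 14
  {1, 4}: w = 8, v = 12
  {1, 5}: w = 5, v = 24
  {2, 3}: w = 3, v = 8
  {2, 4}: w = 8, v = 6
  {2, 5}: w = 5, v = 18
  {3, 4}: w = 9 > 8, infeasible
  {3, 5}: w = 6, v = 18
  {4, 5}: w = 11 > 8, infeasible
  {1, 2, 3}: w = 4, v = 18
  {1, 2, 4}: w = 9 > 8, infeasible
  {1, 2, 5}: w = 6, v = 28
  {1, 3, 4}: w = 10 > 8, infeasible
  {1, 3, 5}: w = 7, v = 28
  {1, 4, 5}: w = 12 > 8, infeasible
  {2, 3, 4}: w = 10 > 8, infeasible
  {2, 3, 5}: w = 7, v = 22
  {2, 4, 5}: w = 12 > 8, infeasible
  {3, 4, 5}: w = 13 > 8, infeasible
  {1, 2, 3, 4}: w = 11 > 8, infeasible
  {1, 2, 3, 5}: w = 8, v = 32
  {1, 2, 4, 5}: w = 13 > 8, infeasible
  {1, 3, 4, 5}: w = 14 > 8, infeasible
  {2, 3, 4, 5}: w = 14 > 8, infeasible
  {1, 2, 3, 4, 5}: w = 15 > 8, infeasible
Best feasible subset: items [1, 2, 3, 5]
Total weight: 8 <= 8, total value: 32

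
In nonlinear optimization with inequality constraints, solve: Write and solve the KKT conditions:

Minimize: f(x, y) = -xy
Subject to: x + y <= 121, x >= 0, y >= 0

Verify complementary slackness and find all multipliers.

Problem: min -xy s.t. x + y <= 121 (multiplier lambda), x >= 0 (mu_x), y >= 0 (mu_y)
KKT stationarity: -y + lambda - mu_x = 0, -x + lambda - mu_y = 0, with lambda, mu_x, mu_y >= 0
Complementary slackness: lambda*(x + y - 121) = 0, mu_x*x = 0, mu_y*y = 0
If lambda = 0: y = -mu_x <= 0 and x = -mu_y <= 0 force x = y = 0 with f = 0; but x = y = 121/2 is feasible with f = -14641/4 < 0, so this is not the minimum. Hence lambda > 0 and x + y = 121.
Try x > 0, y > 0 (so mu_x = mu_y = 0): y = lambda, x = lambda => x = y = lambda
x + y = 121 => 2*lambda = 121 => lambda = 121/2
x* = y* = 121/2 > 0, consistent with mu_x = mu_y = 0.
(Any feasible point with x = 0 or y = 0 has f = 0 > -14641/4, so the minimum is not on those boundaries.)
min(-xy) = -14641/4 (i.e. max xy = 14641/4)
Multipliers: lambda = 121/2, mu_x = 0, mu_y = 0
Complementary slackness: lambda*(x + y - 121) = 121/2*(121/2 + 121/2 - 121) = 0, mu_x*x = 0*121/2 = 0, mu_y*y = 0*121/2 = 0. Satisfied.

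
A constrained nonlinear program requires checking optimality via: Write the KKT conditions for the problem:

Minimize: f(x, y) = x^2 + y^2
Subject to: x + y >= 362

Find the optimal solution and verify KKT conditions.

KKT conditions for min x^2 + y^2 s.t. x + y >= 362:
Stationarity: 2x = mu, 2y = mu
So x = y = mu/2.
Complementary slackness: mu*(x + y - 362) = 0
Primal feasibility: x + y >= 362; dual feasibility: mu >= 0
If mu = 0 then x = y = 0, but 0 + 0 < 362 is infeasible, so the constraint is active.
Constraint active: x + y = 2*(mu/2) = 362 => mu = 362
x = y = 181, f = 65522
Verify: stationarity 2*181 = 362 = mu; primal 181 + 181 = 362 >= 362; dual mu = 362 >= 0; complementary slackness 362*(362 - 362) = 0. All KKT conditions hold.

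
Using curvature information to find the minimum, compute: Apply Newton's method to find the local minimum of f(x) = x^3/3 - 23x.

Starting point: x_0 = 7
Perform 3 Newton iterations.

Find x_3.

f(x) = x^3/3 - 23x
f'(x) = x^2 - 23, f''(x) = 2x
Newton update: x_{n+1} = x_n - (x_n^2 - 23)/(2*x_n)
Step 1: x_0 = 7, f'=26, f''=14, x_1 = 36/7
Step 2: x_1 = 36/7, f'=169/49, f''=72/7, x_2 = 2423/504
Step 3: x_2 = 2423/504, f'=28561/254016, f''=2423/252, x_3 = 11713297/2442384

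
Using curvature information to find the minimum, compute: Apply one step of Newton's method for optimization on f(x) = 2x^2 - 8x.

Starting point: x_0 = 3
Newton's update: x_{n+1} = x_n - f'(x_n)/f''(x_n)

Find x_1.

f(x) = 2x^2 - 8x
f'(x) = 4x + (-8), f''(x) = 4
Newton step: x_1 = x_0 - f'(x_0)/f''(x_0)
f'(3) = 4
x_1 = 3 - 4/4 = 2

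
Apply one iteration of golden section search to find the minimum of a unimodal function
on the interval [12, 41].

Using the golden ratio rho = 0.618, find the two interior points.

Golden section search on [12, 41].
Golden ratio rho = 0.618 (approx).
Interior points:
  x_1 = 12 + (1-0.618)*29 = 23.0780
  x_2 = 12 + 0.618*29 = 29.9220
Compare f(x_1) and f(x_2) to determine which subinterval to keep.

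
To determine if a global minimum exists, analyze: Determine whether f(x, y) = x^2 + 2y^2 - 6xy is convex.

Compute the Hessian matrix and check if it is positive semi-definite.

f(x,y) = x^2 + 2y^2 - 6xy
Hessian H = [[2, -6], [-6, 4]]
trace(H) = 6, det(H) = -28
Eigenvalues: (6 +/- sqrt(148)) / 2 = 9.083, -3.083
Since not both eigenvalues positive, f is neither convex nor concave.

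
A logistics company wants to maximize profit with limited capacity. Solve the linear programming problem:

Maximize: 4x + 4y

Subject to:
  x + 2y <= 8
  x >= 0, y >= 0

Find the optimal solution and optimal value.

The feasible region has vertices at [(0, 0), (8, 0), (0, 4)].
Checking objective 4x + 4y at each vertex:
  (0, 0): 4*0 + 4*0 = 0
  (8, 0): 4*8 + 4*0 = 32
  (0, 4): 4*0 + 4*4 = 16
Maximum is 32 at (8, 0).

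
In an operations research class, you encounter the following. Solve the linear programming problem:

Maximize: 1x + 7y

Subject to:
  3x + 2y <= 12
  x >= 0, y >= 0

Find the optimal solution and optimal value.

The feasible region has vertices at [(0, 0), (4, 0), (0, 6)].
Checking objective 1x + 7y at each vertex:
  (0, 0): 1*0 + 7*0 = 0
  (4, 0): 1*4 + 7*0 = 4
  (0, 6): 1*0 + 7*6 = 42
Maximum is 42 at (0, 6).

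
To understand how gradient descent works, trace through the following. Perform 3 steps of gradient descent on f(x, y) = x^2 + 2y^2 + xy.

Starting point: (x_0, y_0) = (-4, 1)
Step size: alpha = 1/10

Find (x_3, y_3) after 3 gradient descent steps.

f(x,y) = x^2 + 2y^2 + xy
grad_x = 2x + 1y, grad_y = 4y + 1x
Step 1: grad = (-7, 0), (-33/10, 1)
Step 2: grad = (-28/5, 7/10), (-137/50, 93/100)
Step 3: grad = (-91/20, 49/50), (-457/200, 104/125)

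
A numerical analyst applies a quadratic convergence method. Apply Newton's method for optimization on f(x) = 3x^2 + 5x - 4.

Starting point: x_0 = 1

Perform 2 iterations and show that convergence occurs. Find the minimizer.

f(x) = 3x^2 + 5x - 4, f'(x) = 6x + (5), f''(x) = 6
Step 1: f'(1) = 11, x_1 = 1 - 11/6 = -5/6
Step 2: f'(-5/6) = 0, x_2 = -5/6 (converged)
Newton's method converges in 1 step for quadratics.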